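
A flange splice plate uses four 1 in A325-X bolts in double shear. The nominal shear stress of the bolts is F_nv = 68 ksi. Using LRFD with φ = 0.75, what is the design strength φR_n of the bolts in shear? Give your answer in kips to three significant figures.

320 kips

A_b = π × 1² / 4 = 0.7854 in².
R_n = F_nv · A_b · n · n_s = 68 × 0.7854 × 4 × 2 = 427.3 kips.
Design strength φR_n = 0.75 × 427.3 = 320 kips.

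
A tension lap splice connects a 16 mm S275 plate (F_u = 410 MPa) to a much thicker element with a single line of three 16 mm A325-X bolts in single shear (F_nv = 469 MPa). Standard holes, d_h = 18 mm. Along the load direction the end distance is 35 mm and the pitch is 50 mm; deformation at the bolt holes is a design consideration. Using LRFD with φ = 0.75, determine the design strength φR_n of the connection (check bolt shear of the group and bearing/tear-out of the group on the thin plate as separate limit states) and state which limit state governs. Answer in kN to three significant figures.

212 kN (bolt shear governs)

Bolt shear: A_b = π·16²/4 = 201.1 mm²; R_n = 469 × 201.1 × 3 × 1 / 1000 = 282.9 kN → 0.75 × 282.9 = 212 kN.
Bearing (1.2 l_c t F_u ≤ 2.4 d t F_u): upper limit = 2.4·16·16·410 / 1000 = 251.9 kN.
  Edge l_c = 35 − 18/2 = 26 → r_n = 204.7 kN; interior l_c = 50 − 18 = 32 → r_n = 251.9 kN.
  R_n,bearing = 1·204.7 + 2·251.9 = 708.5 kN → 0.75 × 708.5 = 531 kN.
Bolt shear governs: 212 kN.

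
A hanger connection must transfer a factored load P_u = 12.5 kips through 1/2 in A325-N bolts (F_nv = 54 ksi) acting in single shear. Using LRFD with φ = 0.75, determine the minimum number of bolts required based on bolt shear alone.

2 bolts

A_b = π·0.5²/4 = 0.1963 in².
Per-bolt design strength φR_n = 0.75 × 54 × 0.1963 × 1 = 7.952 kips.
n ≥ 12.5 / 7.952 = 1.572 → use 2 bolts.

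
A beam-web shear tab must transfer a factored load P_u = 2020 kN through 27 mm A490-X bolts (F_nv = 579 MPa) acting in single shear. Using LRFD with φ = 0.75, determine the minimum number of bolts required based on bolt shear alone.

A_b = π·27²/4 = 572.6 mm².
Per-bolt design strength φR_n = 0.75 × 579 × 572.6 × 1 / 1000 = 248.6 kN.
n ≥ 2020 / 248.6 = 8.124 → use 9 bolts.

9 bolts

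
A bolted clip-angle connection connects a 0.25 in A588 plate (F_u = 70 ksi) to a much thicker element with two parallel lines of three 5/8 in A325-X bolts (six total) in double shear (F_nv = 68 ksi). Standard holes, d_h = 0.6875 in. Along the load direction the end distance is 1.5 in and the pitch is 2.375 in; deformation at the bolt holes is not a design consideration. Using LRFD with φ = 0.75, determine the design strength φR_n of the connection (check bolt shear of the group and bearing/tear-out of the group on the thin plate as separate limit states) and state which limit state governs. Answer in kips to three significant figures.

Bolt shear: A_b = π·0.625²/4 = 0.3068 in²; R_n = 68 × 0.3068 × 6 × 2 = 250.3 kips → 0.75 × 250.3 = 188 kips.
Bearing (1.5 l_c t F_u ≤ 3.0 d t F_u): upper limit = 3.0·0.625·0.25·70 = 32.81 kips.
  Edge l_c = 1.5 − 0.6875/2 = 1.156 → r_n = 30.35 kips; interior l_c = 2.375 − 0.6875 = 1.688 → r_n = 32.81 kips.
  R_n,bearing = 2·30.35 + 4·32.81 = 192 kips → 0.75 × 192 = 144 kips.
Bearing governs: 144 kips.

144 kips (bearing governs)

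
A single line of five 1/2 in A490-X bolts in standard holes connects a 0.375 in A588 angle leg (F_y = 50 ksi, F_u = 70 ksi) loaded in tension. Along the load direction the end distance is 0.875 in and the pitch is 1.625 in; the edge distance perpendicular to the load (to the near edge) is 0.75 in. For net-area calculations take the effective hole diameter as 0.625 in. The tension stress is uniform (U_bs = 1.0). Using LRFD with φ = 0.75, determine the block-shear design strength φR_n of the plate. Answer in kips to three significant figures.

62.5 kips

Shear plane L_v = 0.875 + 4·1.625 = 7.375 in; A_gv = 7.375 × 0.375 = 2.766 in².
A_nv = (7.375 − 4.5·0.625) × 0.375 = 1.711 in².
A_nt = (0.75 − 0.5·0.625) × 0.375 = 0.1641 in².
0.6 F_u A_nv = 71.86 kips; 0.6 F_y A_gv = 82.97 kips → shear rupture governs the shear term.
R_n = 71.86 + 1.0 × 70 × 0.1641 = 83.34 kips.
Design strength φR_n = 0.75 × 83.34 = 62.5 kips.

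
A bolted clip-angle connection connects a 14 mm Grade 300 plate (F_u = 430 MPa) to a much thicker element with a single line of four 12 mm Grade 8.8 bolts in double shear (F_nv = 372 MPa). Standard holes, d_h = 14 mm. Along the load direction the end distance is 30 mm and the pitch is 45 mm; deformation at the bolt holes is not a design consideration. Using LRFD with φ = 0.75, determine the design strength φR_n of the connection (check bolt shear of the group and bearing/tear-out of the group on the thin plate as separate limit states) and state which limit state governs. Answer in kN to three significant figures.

252 kN (bolt shear governs)

Bolt shear: A_b = π·12²/4 = 113.1 mm²; R_n = 372 × 113.1 × 4 × 2 / 1000 = 336.6 kN → 0.75 × 336.6 = 252 kN.
Bearing (1.5 l_c t F_u ≤ 3.0 d t F_u): upper limit = 3.0·12·14·430 / 1000 = 216.7 kN.
  Edge l_c = 30 − 14/2 = 23 → r_n = 207.7 kN; interior l_c = 45 − 14 = 31 → r_n = 216.7 kN.
  R_n,bearing = 1·207.7 + 3·216.7 = 857.8 kN → 0.75 × 857.8 = 643 kN.
Bolt shear governs: 252 kN.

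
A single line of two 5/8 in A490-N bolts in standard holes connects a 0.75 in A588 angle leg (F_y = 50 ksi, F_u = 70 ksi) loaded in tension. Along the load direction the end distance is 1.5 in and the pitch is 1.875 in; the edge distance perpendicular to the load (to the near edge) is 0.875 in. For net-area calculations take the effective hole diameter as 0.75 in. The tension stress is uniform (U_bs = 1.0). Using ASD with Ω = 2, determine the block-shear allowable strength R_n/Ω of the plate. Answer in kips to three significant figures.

Shear plane L_v = 1.5 + 1·1.875 = 3.375 in; A_gv = 3.375 × 0.75 = 2.531 in².
A_nv = (3.375 − 1.5·0.75) × 0.75 = 1.688 in².
A_nt = (0.875 − 0.5·0.75) × 0.75 = 0.375 in².
0.6 F_u A_nv = 70.88 kips; 0.6 F_y A_gv = 75.94 kips → shear rupture governs the shear term.
R_n = 70.88 + 1.0 × 70 × 0.375 = 97.12 kips.
Allowable strength R_n/Ω = 97.12 / 2 = 48.6 kips.

48.6 kips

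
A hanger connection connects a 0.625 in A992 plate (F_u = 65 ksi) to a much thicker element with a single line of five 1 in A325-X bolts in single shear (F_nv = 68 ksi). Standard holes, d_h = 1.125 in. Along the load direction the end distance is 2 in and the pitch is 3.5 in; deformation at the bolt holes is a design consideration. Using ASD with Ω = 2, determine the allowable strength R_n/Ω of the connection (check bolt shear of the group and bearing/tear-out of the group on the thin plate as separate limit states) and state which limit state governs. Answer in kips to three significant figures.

Bolt shear: A_b = π·1²/4 = 0.7854 in²; R_n = 68 × 0.7854 × 5 × 1 = 267 kips → 267 / 2 = 134 kips.
Bearing (1.2 l_c t F_u ≤ 2.4 d t F_u): upper limit = 2.4·1·0.625·65 = 97.5 kips.
  Edge l_c = 2 − 1.125/2 = 1.438 → r_n = 70.08 kips; interior l_c = 3.5 − 1.125 = 2.375 → r_n = 97.5 kips.
  R_n,bearing = 1·70.08 + 4·97.5 = 460.1 kips → 460.1 / 2 = 230 kips.
Bolt shear governs: 134 kips.

134 kips (bolt shear governs)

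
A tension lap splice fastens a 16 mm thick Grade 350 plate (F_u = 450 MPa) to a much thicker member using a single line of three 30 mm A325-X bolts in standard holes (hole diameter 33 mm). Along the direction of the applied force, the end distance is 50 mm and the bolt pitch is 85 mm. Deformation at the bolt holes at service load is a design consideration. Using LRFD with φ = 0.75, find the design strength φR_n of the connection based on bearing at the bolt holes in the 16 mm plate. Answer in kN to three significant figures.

891 kN

Per bolt r_n = 1.2 l_c t F_u ≤ 2.4 d t F_u; upper limit = 2.4 × 30 × 16 × 450 / 1000 = 518.4 kN.
Edge bolt: l_c = 50 − 33/2 = 33.5 mm → 1.2 × 33.5 × 16 × 450 / 1000 = 289.4 → r_n = 289.4 kN.
Interior bolts: l_c = 85 − 33 = 52 mm → 1.2 × 52 × 16 × 450 / 1000 = 449.3 → r_n = 449.3 kN.
R_n = 1 × 289.4 + 2 × 449.3 = 1188 kN.
Design strength φR_n = 0.75 × 1188 = 891 kN.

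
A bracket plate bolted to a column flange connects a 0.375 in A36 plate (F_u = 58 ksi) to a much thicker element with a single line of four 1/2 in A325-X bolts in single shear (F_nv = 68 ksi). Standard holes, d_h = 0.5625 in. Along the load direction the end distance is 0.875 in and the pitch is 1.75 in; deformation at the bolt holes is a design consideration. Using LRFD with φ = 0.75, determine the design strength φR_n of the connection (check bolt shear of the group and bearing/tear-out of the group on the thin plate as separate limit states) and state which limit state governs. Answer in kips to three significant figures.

40.1 kips (bolt shear governs)

Bolt shear: A_b = π·0.5²/4 = 0.1963 in²; R_n = 68 × 0.1963 × 4 × 1 = 53.41 kips → 0.75 × 53.41 = 40.1 kips.
Bearing (1.2 l_c t F_u ≤ 2.4 d t F_u): upper limit = 2.4·0.5·0.375·58 = 26.1 kips.
  Edge l_c = 0.875 − 0.5625/2 = 0.5938 → r_n = 15.5 kips; interior l_c = 1.75 − 0.5625 = 1.188 → r_n = 26.1 kips.
  R_n,bearing = 1·15.5 + 3·26.1 = 93.8 kips → 0.75 × 93.8 = 70.3 kips.
Bolt shear governs: 40.1 kips.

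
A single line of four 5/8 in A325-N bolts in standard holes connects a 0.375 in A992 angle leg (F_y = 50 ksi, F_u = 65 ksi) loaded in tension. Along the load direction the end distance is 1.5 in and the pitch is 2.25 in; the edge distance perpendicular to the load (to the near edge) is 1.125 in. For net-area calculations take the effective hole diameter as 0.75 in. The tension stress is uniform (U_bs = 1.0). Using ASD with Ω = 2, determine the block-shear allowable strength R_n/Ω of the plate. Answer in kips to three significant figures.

50.3 kips

Shear plane L_v = 1.5 + 3·2.25 = 8.25 in; A_gv = 8.25 × 0.375 = 3.094 in².
A_nv = (8.25 − 3.5·0.75) × 0.375 = 2.109 in².
A_nt = (1.125 − 0.5·0.75) × 0.375 = 0.2812 in².
0.6 F_u A_nv = 82.27 kips; 0.6 F_y A_gv = 92.81 kips → shear rupture governs the shear term.
R_n = 82.27 + 1.0 × 65 × 0.2812 = 100.5 kips.
Allowable strength R_n/Ω = 100.5 / 2 = 50.3 kips.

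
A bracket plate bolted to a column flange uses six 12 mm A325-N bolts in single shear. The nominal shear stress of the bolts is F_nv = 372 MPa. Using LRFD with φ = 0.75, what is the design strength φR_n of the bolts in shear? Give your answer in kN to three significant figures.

A_b = π × 12² / 4 = 113.1 mm².
R_n = F_nv · A_b · n · n_s = 372 × 113.1 × 6 × 1 / 1000 = 252.4 kN.
Design strength φR_n = 0.75 × 252.4 = 189 kN.

189 kN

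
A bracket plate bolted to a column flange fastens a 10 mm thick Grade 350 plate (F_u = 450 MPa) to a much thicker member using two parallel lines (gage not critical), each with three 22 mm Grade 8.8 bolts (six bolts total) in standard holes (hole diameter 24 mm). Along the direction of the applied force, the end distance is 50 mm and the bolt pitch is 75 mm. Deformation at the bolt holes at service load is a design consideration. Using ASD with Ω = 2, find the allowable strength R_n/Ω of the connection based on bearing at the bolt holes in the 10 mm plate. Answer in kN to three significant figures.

680 kN

Per bolt r_n = 1.2 l_c t F_u ≤ 2.4 d t F_u; upper limit = 2.4 × 22 × 10 × 450 / 1000 = 237.6 kN.
Edge bolt: l_c = 50 − 24/2 = 38 mm → 1.2 × 38 × 10 × 450 / 1000 = 205.2 → r_n = 205.2 kN.
Interior bolts: l_c = 75 − 24 = 51 mm → 1.2 × 51 × 10 × 450 / 1000 = 275.4 → r_n = 237.6 kN.
R_n = 2 × 205.2 + 4 × 237.6 = 1361 kN.
Allowable strength R_n/Ω = 1361 / 2 = 680 kN.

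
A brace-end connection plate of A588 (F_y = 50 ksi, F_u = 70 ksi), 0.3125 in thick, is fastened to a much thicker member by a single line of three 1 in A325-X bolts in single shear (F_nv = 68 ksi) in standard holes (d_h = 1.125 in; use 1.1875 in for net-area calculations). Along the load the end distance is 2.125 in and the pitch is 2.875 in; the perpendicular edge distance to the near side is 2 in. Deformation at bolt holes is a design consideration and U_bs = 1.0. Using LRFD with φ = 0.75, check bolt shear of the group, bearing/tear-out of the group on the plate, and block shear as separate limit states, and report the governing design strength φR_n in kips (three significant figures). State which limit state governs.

Bolt shear: A_b = π·1²/4 = 0.7854 in²; R_n = 68 × 0.7854 × 3 × 1 = 160.2 kips → 0.75 × 160.2 = 120 kips.
Bearing: edge l_c = 1.562, r_n = 41.02 kips; interior l_c = 1.75, r_n = 45.94 kips; R_n = 41.02 + 2·45.94 = 132.9 kips → 99.7 kips.
Block shear: A_gv = 2.461, A_nv = 1.533, A_nt = 0.4395 in²; R_n = min(0.6F_uA_nv, 0.6F_yA_gv) + U_bs·F_u·A_nt = 95.16 kips → 71.4 kips.
Block shear governs: 71.4 kips.

71.4 kips (block shear governs)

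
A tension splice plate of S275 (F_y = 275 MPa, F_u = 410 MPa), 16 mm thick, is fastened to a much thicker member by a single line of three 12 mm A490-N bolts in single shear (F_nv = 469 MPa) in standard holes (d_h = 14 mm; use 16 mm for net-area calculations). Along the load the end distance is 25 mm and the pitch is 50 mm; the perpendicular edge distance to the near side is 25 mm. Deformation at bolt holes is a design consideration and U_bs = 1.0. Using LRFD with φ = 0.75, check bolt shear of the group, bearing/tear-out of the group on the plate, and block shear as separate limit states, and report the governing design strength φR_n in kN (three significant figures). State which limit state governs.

119 kN (bolt shear governs)

Bolt shear: A_b = π·12²/4 = 113.1 mm²; R_n = 469 × 113.1 × 3 × 1 / 1000 = 159.1 kN → 0.75 × 159.1 = 119 kN.
Bearing: edge l_c = 18, r_n = 141.7 kN; interior l_c = 36, r_n = 188.9 kN; R_n = 141.7 + 2·188.9 = 519.6 kN → 390 kN.
Block shear: A_gv = 2000, A_nv = 1360, A_nt = 272 mm²; R_n = min(0.6F_uA_nv, 0.6F_yA_gv) + U_bs·F_u·A_nt = 441.5 kN → 331 kN.
Bolt shear governs: 119 kN.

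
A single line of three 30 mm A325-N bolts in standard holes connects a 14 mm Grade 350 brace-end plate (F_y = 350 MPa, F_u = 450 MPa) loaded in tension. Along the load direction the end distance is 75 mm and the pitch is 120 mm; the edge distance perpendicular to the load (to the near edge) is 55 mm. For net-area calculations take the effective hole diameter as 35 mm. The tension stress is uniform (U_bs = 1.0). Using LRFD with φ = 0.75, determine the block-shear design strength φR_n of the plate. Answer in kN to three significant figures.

822 kN

Shear plane L_v = 75 + 2·120 = 315 mm; A_gv = 315 × 14 = 4410 mm².
A_nv = (315 − 2.5·35) × 14 = 3185 mm².
A_nt = (55 − 0.5·35) × 14 = 525 mm².
0.6 F_u A_nv = 860 kN; 0.6 F_y A_gv = 926.1 kN → shear rupture governs the shear term.
R_n = 860 + 1.0 × 450 × 525 / 1000 = 1096 kN.
Design strength φR_n = 0.75 × 1096 = 822 kN.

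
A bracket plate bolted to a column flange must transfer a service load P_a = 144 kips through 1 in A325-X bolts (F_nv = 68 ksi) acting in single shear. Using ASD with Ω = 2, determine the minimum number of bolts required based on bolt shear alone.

A_b = π·1²/4 = 0.7854 in².
Per-bolt allowable strength R_n/Ω = 68 × 0.7854 × 1 / 2 = 26.7 kips.
n ≥ 144 / 26.7 = 5.393 → use 6 bolts.

6 bolts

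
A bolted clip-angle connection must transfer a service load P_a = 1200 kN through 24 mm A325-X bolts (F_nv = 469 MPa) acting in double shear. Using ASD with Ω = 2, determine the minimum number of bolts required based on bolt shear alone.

A_b = π·24²/4 = 452.4 mm².
Per-bolt allowable strength R_n/Ω = 469 × 452.4 × 2 / 1000 / 2 = 212.2 kN.
n ≥ 1200 / 212.2 = 5.656 → use 6 bolts.

6 bolts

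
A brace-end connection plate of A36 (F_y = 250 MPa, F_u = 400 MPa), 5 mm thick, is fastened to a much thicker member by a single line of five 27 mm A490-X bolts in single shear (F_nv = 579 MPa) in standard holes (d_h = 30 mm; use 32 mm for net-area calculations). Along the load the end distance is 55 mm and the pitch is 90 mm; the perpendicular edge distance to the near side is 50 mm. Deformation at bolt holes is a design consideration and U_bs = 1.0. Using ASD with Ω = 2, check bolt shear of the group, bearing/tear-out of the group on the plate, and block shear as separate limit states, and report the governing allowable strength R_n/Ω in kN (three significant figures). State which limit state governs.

Bolt shear: A_b = π·27²/4 = 572.6 mm²; R_n = 579 × 572.6 × 5 × 1 / 1000 = 1658 kN → 1658 / 2 = 829 kN.
Bearing: edge l_c = 40, r_n = 96 kN; interior l_c = 60, r_n = 129.6 kN; R_n = 96 + 4·129.6 = 614.4 kN → 307 kN.
Block shear: A_gv = 2075, A_nv = 1355, A_nt = 170 mm²; R_n = min(0.6F_uA_nv, 0.6F_yA_gv) + U_bs·F_u·A_nt = 379.2 kN → 190 kN.
Block shear governs: 190 kN.

190 kN (block shear governs)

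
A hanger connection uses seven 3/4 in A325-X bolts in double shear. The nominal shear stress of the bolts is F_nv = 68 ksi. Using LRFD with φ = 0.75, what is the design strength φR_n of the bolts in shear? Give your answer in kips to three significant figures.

315 kips

A_b = π × 0.75² / 4 = 0.4418 in².
R_n = F_nv · A_b · n · n_s = 68 × 0.4418 × 7 × 2 = 420.6 kips.
Design strength φR_n = 0.75 × 420.6 = 315 kips.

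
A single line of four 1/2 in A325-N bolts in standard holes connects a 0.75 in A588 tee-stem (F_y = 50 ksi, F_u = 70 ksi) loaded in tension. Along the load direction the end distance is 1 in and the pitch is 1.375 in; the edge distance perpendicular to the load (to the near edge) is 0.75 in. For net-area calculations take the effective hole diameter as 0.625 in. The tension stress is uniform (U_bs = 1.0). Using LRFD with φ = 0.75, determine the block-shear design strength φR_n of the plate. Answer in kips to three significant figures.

86.6 kips

Shear plane L_v = 1 + 3·1.375 = 5.125 in; A_gv = 5.125 × 0.75 = 3.844 in².
A_nv = (5.125 − 3.5·0.625) × 0.75 = 2.203 in².
A_nt = (0.75 − 0.5·0.625) × 0.75 = 0.3281 in².
0.6 F_u A_nv = 92.53 kips; 0.6 F_y A_gv = 115.3 kips → shear rupture governs the shear term.
R_n = 92.53 + 1.0 × 70 × 0.3281 = 115.5 kips.
Design strength φR_n = 0.75 × 115.5 = 86.6 kips.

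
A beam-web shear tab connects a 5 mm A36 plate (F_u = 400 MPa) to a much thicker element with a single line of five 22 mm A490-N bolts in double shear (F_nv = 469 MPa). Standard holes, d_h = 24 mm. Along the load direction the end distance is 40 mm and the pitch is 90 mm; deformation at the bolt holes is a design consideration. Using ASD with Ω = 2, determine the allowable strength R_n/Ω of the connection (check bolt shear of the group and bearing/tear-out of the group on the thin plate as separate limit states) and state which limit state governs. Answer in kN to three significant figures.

Bolt shear: A_b = π·22²/4 = 380.1 mm²; R_n = 469 × 380.1 × 5 × 2 / 1000 = 1783 kN → 1783 / 2 = 891 kN.
Bearing (1.2 l_c t F_u ≤ 2.4 d t F_u): upper limit = 2.4·22·5·400 / 1000 = 105.6 kN.
  Edge l_c = 40 − 24/2 = 28 → r_n = 67.2 kN; interior l_c = 90 − 24 = 66 → r_n = 105.6 kN.
  R_n,bearing = 1·67.2 + 4·105.6 = 489.6 kN → 489.6 / 2 = 245 kN.
Bearing governs: 245 kN.

245 kN (bearing governs)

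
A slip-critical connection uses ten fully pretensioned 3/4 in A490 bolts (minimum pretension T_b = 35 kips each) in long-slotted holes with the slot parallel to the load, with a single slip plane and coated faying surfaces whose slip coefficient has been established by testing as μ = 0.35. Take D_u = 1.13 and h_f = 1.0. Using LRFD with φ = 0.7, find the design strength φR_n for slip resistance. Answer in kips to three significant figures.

96.9 kips

R_n = μ · D_u · h_f · T_b · n_s · n_b = 0.35 × 1.13 × 1.0 × 35 × 1 × 10 = 138.4 kips.
Design strength φR_n = 0.7 × 138.4 = 96.9 kips.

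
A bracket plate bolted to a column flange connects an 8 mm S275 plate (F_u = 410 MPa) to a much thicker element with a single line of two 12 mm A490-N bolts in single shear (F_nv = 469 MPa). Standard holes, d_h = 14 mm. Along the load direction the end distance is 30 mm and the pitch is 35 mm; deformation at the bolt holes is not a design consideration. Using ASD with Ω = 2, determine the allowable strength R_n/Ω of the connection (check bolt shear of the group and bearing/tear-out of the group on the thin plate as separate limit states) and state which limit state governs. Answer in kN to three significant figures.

53 kN (bolt shear governs)

Bolt shear: A_b = π·12²/4 = 113.1 mm²; R_n = 469 × 113.1 × 2 × 1 / 1000 = 106.1 kN → 106.1 / 2 = 53 kN.
Bearing (1.5 l_c t F_u ≤ 3.0 d t F_u): upper limit = 3.0·12·8·410 / 1000 = 118.1 kN.
  Edge l_c = 30 − 14/2 = 23 → r_n = 113.2 kN; interior l_c = 35 − 14 = 21 → r_n = 103.3 kN.
  R_n,bearing = 1·113.2 + 1·103.3 = 216.5 kN → 216.5 / 2 = 108 kN.
Bolt shear governs: 53 kN.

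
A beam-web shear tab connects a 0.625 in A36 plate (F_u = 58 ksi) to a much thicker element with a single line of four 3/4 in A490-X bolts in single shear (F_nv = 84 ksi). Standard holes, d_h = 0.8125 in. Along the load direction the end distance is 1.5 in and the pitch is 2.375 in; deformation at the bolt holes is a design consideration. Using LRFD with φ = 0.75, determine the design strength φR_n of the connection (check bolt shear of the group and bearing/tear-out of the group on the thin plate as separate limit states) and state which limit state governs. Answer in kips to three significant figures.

111 kips (bolt shear governs)

Bolt shear: A_b = π·0.75²/4 = 0.4418 in²; R_n = 84 × 0.4418 × 4 × 1 = 148.4 kips → 0.75 × 148.4 = 111 kips.
Bearing (1.2 l_c t F_u ≤ 2.4 d t F_u): upper limit = 2.4·0.75·0.625·58 = 65.25 kips.
  Edge l_c = 1.5 − 0.8125/2 = 1.094 → r_n = 47.58 kips; interior l_c = 2.375 − 0.8125 = 1.562 → r_n = 65.25 kips.
  R_n,bearing = 1·47.58 + 3·65.25 = 243.3 kips → 0.75 × 243.3 = 182 kips.
Bolt shear governs: 111 kips.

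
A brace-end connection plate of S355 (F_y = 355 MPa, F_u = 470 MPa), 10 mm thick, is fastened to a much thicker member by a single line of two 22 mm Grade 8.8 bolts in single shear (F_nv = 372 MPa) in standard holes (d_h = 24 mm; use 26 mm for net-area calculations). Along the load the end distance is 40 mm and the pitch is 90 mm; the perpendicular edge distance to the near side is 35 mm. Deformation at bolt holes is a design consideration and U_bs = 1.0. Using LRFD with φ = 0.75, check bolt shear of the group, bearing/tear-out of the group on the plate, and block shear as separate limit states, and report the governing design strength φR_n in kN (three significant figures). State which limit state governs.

Bolt shear: A_b = π·22²/4 = 380.1 mm²; R_n = 372 × 380.1 × 2 × 1 / 1000 = 282.8 kN → 0.75 × 282.8 = 212 kN.
Bearing: edge l_c = 28, r_n = 157.9 kN; interior l_c = 66, r_n = 248.2 kN; R_n = 157.9 + 1·248.2 = 406.1 kN → 305 kN.
Block shear: A_gv = 1300, A_nv = 910, A_nt = 220 mm²; R_n = min(0.6F_uA_nv, 0.6F_yA_gv) + U_bs·F_u·A_nt = 360 kN → 270 kN.
Bolt shear governs: 212 kN.

212 kN (bolt shear governs)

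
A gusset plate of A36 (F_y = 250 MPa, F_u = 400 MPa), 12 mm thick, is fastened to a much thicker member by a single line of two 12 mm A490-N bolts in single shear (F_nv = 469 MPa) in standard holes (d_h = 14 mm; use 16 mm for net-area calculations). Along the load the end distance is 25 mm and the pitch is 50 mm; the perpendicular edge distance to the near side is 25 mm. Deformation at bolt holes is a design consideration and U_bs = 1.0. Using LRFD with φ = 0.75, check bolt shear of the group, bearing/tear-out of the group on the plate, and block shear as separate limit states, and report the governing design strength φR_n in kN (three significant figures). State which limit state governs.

Bolt shear: A_b = π·12²/4 = 113.1 mm²; R_n = 469 × 113.1 × 2 × 1 / 1000 = 106.1 kN → 0.75 × 106.1 = 79.6 kN.
Bearing: edge l_c = 18, r_n = 103.7 kN; interior l_c = 36, r_n = 138.2 kN; R_n = 103.7 + 1·138.2 = 241.9 kN → 181 kN.
Block shear: A_gv = 900, A_nv = 612, A_nt = 204 mm²; R_n = min(0.6F_uA_nv, 0.6F_yA_gv) + U_bs·F_u·A_nt = 216.6 kN → 162 kN.
Bolt shear governs: 79.6 kN.

79.6 kN (bolt shear governs)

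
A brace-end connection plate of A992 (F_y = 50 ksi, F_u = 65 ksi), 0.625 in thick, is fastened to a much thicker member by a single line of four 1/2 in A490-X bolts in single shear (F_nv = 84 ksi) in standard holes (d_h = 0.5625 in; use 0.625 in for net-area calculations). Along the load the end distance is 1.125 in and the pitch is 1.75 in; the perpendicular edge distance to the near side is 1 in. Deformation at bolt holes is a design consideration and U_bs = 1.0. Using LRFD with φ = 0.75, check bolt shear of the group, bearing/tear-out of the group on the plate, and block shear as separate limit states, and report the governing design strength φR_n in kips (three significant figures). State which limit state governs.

49.5 kips (bolt shear governs)

Bolt shear: A_b = π·0.5²/4 = 0.1963 in²; R_n = 84 × 0.1963 × 4 × 1 = 65.97 kips → 0.75 × 65.97 = 49.5 kips.
Bearing: edge l_c = 0.8438, r_n = 41.13 kips; interior l_c = 1.188, r_n = 48.75 kips; R_n = 41.13 + 3·48.75 = 187.4 kips → 141 kips.
Block shear: A_gv = 3.984, A_nv = 2.617, A_nt = 0.4297 in²; R_n = min(0.6F_uA_nv, 0.6F_yA_gv) + U_bs·F_u·A_nt = 130 kips → 97.5 kips.
Bolt shear governs: 49.5 kips.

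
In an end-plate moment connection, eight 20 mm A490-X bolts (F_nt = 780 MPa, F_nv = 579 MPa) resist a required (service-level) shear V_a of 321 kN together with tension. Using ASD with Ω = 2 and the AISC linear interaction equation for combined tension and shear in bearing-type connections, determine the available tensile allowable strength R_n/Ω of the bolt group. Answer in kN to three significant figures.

842 kN

A_b = π·20²/4 = 314.2 mm²; f_rv = 321 × 1000 / (8 × 314.2) = 127.7 MPa.
F'_nt = 1.3 F_nt − (Ω F_nt / F_nv) f_rv = 1.3·780 − (2·780/579)·127.7 = 669.9 MPa, capped at F_nt → F'_nt = 669.9 MPa.
R_n = F'_nt · A_b · n = 669.9 × 314.2 × 8 / 1000 = 1684 kN.
Allowable strength R_n/Ω = 1684 / 2 = 842 kN.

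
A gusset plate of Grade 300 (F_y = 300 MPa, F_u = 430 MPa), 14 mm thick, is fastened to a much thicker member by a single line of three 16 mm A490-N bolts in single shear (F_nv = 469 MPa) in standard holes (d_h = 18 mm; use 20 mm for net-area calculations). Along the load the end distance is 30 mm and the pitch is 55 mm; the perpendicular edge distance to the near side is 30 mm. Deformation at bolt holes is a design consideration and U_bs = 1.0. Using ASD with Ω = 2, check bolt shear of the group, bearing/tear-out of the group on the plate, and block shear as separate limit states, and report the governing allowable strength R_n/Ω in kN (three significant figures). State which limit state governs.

141 kN (bolt shear governs)

Bolt shear: A_b = π·16²/4 = 201.1 mm²; R_n = 469 × 201.1 × 3 × 1 / 1000 = 282.9 kN → 282.9 / 2 = 141 kN.
Bearing: edge l_c = 21, r_n = 151.7 kN; interior l_c = 37, r_n = 231.2 kN; R_n = 151.7 + 2·231.2 = 614 kN → 307 kN.
Block shear: A_gv = 1960, A_nv = 1260, A_nt = 280 mm²; R_n = min(0.6F_uA_nv, 0.6F_yA_gv) + U_bs·F_u·A_nt = 445.5 kN → 223 kN.
Bolt shear governs: 141 kN.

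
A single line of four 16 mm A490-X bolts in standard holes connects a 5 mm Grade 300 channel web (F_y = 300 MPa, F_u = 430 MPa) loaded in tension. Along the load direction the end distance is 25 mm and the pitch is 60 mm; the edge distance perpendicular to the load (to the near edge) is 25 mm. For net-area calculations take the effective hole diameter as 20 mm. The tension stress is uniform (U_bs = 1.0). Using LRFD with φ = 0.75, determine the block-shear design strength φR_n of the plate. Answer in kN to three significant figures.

155 kN

Shear plane L_v = 25 + 3·60 = 205 mm; A_gv = 205 × 5 = 1025 mm².
A_nv = (205 − 3.5·20) × 5 = 675 mm².
A_nt = (25 − 0.5·20) × 5 = 75 mm².
0.6 F_u A_nv = 174.2 kN; 0.6 F_y A_gv = 184.5 kN → shear rupture governs the shear term.
R_n = 174.2 + 1.0 × 430 × 75 / 1000 = 206.4 kN.
Design strength φR_n = 0.75 × 206.4 = 155 kN.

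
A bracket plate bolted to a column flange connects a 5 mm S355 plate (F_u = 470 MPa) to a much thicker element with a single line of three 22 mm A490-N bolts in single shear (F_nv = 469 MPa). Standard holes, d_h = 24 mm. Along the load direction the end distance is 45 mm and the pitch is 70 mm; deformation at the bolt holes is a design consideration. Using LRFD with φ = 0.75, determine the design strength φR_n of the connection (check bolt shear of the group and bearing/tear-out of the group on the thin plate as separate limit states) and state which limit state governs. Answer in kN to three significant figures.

Bolt shear: A_b = π·22²/4 = 380.1 mm²; R_n = 469 × 380.1 × 3 × 1 / 1000 = 534.8 kN → 0.75 × 534.8 = 401 kN.
Bearing (1.2 l_c t F_u ≤ 2.4 d t F_u): upper limit = 2.4·22·5·470 / 1000 = 124.1 kN.
  Edge l_c = 45 − 24/2 = 33 → r_n = 93.06 kN; interior l_c = 70 − 24 = 46 → r_n = 124.1 kN.
  R_n,bearing = 1·93.06 + 2·124.1 = 341.2 kN → 0.75 × 341.2 = 256 kN.
Bearing governs: 256 kN.

256 kN (bearing governs)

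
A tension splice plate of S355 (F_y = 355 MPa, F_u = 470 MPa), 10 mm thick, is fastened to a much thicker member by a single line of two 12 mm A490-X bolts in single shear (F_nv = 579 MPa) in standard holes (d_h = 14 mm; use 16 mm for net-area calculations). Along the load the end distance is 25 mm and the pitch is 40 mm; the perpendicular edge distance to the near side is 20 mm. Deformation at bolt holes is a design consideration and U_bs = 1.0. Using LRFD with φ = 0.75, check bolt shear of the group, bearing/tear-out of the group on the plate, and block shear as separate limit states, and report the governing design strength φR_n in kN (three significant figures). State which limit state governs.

98.2 kN (bolt shear governs)

Bolt shear: A_b = π·12²/4 = 113.1 mm²; R_n = 579 × 113.1 × 2 × 1 / 1000 = 131 kN → 0.75 × 131 = 98.2 kN.
Bearing: edge l_c = 18, r_n = 101.5 kN; interior l_c = 26, r_n = 135.4 kN; R_n = 101.5 + 1·135.4 = 236.9 kN → 178 kN.
Block shear: A_gv = 650, A_nv = 410, A_nt = 120 mm²; R_n = min(0.6F_uA_nv, 0.6F_yA_gv) + U_bs·F_u·A_nt = 172 kN → 129 kN.
Bolt shear governs: 98.2 kN.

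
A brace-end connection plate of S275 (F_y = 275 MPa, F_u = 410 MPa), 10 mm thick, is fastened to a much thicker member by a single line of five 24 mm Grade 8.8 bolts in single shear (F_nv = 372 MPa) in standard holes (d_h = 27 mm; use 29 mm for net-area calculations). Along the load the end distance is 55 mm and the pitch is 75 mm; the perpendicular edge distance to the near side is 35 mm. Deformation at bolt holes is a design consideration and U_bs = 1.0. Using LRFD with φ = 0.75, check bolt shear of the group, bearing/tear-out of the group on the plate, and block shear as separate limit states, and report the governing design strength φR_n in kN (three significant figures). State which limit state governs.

Bolt shear: A_b = π·24²/4 = 452.4 mm²; R_n = 372 × 452.4 × 5 × 1 / 1000 = 841.4 kN → 0.75 × 841.4 = 631 kN.
Bearing: edge l_c = 41.5, r_n = 204.2 kN; interior l_c = 48, r_n = 236.2 kN; R_n = 204.2 + 4·236.2 = 1149 kN → 862 kN.
Block shear: A_gv = 3550, A_nv = 2245, A_nt = 205 mm²; R_n = min(0.6F_uA_nv, 0.6F_yA_gv) + U_bs·F_u·A_nt = 636.3 kN → 477 kN.
Block shear governs: 477 kN.

477 kN (block shear governs)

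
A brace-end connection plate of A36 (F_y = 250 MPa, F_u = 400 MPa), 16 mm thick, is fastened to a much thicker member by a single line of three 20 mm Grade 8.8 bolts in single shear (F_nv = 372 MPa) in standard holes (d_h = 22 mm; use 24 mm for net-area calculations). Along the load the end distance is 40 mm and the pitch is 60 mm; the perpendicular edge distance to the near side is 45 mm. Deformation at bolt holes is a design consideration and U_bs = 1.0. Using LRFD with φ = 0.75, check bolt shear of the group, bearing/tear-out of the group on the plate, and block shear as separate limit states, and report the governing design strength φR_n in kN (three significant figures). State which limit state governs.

Bolt shear: A_b = π·20²/4 = 314.2 mm²; R_n = 372 × 314.2 × 3 × 1 / 1000 = 350.6 kN → 0.75 × 350.6 = 263 kN.
Bearing: edge l_c = 29, r_n = 222.7 kN; interior l_c = 38, r_n = 291.8 kN; R_n = 222.7 + 2·291.8 = 806.4 kN → 605 kN.
Block shear: A_gv = 2560, A_nv = 1600, A_nt = 528 mm²; R_n = min(0.6F_uA_nv, 0.6F_yA_gv) + U_bs·F_u·A_nt = 595.2 kN → 446 kN.
Bolt shear governs: 263 kN.

263 kN (bolt shear governs)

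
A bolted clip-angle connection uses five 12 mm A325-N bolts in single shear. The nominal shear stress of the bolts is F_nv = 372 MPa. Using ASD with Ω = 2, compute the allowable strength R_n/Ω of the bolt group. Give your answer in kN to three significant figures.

A_b = π × 12² / 4 = 113.1 mm².
R_n = F_nv · A_b · n · n_s = 372 × 113.1 × 5 × 1 / 1000 = 210.4 kN.
Allowable strength R_n/Ω = 210.4 / 2 = 105 kN.

105 kN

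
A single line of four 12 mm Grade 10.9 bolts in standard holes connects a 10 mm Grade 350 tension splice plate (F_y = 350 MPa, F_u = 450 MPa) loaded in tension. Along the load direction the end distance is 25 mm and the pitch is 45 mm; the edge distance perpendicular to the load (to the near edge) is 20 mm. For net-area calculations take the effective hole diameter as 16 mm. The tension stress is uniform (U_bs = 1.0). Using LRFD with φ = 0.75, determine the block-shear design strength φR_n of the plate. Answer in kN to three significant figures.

Shear plane L_v = 25 + 3·45 = 160 mm; A_gv = 160 × 10 = 1600 mm².
A_nv = (160 − 3.5·16) × 10 = 1040 mm².
A_nt = (20 − 0.5·16) × 10 = 120 mm².
0.6 F_u A_nv = 280.8 kN; 0.6 F_y A_gv = 336 kN → shear rupture governs the shear term.
R_n = 280.8 + 1.0 × 450 × 120 / 1000 = 334.8 kN.
Design strength φR_n = 0.75 × 334.8 = 251 kN.

251 kN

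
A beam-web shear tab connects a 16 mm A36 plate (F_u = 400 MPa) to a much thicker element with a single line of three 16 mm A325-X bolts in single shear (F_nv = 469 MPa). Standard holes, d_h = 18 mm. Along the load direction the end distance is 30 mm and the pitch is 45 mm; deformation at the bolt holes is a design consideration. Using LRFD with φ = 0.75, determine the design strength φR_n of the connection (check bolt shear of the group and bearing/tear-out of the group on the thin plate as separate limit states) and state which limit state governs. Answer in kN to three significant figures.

212 kN (bolt shear governs)

Bolt shear: A_b = π·16²/4 = 201.1 mm²; R_n = 469 × 201.1 × 3 × 1 / 1000 = 282.9 kN → 0.75 × 282.9 = 212 kN.
Bearing (1.2 l_c t F_u ≤ 2.4 d t F_u): upper limit = 2.4·16·16·400 / 1000 = 245.8 kN.
  Edge l_c = 30 − 18/2 = 21 → r_n = 161.3 kN; interior l_c = 45 − 18 = 27 → r_n = 207.4 kN.
  R_n,bearing = 1·161.3 + 2·207.4 = 576 kN → 0.75 × 576 = 432 kN.
Bolt shear governs: 212 kN.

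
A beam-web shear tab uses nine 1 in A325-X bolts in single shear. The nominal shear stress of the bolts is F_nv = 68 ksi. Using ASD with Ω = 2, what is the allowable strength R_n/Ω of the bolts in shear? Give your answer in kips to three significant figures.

240 kips

A_b = π × 1² / 4 = 0.7854 in².
R_n = F_nv · A_b · n · n_s = 68 × 0.7854 × 9 × 1 = 480.7 kips.
Allowable strength R_n/Ω = 480.7 / 2 = 240 kips.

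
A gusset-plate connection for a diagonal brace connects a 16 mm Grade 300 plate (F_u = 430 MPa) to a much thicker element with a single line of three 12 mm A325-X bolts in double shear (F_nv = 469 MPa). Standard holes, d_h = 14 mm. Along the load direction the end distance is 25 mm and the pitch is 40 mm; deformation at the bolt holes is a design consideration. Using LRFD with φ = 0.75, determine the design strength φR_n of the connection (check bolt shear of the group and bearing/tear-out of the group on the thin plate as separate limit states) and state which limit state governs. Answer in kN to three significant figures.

239 kN (bolt shear governs)

Bolt shear: A_b = π·12²/4 = 113.1 mm²; R_n = 469 × 113.1 × 3 × 2 / 1000 = 318.3 kN → 0.75 × 318.3 = 239 kN.
Bearing (1.2 l_c t F_u ≤ 2.4 d t F_u): upper limit = 2.4·12·16·430 / 1000 = 198.1 kN.
  Edge l_c = 25 − 14/2 = 18 → r_n = 148.6 kN; interior l_c = 40 − 14 = 26 → r_n = 198.1 kN.
  R_n,bearing = 1·148.6 + 2·198.1 = 544.9 kN → 0.75 × 544.9 = 409 kN.
Bolt shear governs: 239 kN.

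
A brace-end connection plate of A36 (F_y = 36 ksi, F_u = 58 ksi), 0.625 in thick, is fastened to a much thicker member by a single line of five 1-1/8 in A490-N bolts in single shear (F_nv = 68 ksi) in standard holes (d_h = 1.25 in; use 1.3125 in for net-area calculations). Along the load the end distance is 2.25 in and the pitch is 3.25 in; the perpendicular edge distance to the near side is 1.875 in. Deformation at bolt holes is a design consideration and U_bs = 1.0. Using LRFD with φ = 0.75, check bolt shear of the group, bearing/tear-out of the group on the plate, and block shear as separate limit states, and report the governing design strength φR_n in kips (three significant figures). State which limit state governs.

Bolt shear: A_b = π·1.125²/4 = 0.994 in²; R_n = 68 × 0.994 × 5 × 1 = 338 kips → 0.75 × 338 = 253 kips.
Bearing: edge l_c = 1.625, r_n = 70.69 kips; interior l_c = 2, r_n = 87 kips; R_n = 70.69 + 4·87 = 418.7 kips → 314 kips.
Block shear: A_gv = 9.531, A_nv = 5.84, A_nt = 0.7617 in²; R_n = min(0.6F_uA_nv, 0.6F_yA_gv) + U_bs·F_u·A_nt = 247.4 kips → 186 kips.
Block shear governs: 186 kips.

186 kips (block shear governs)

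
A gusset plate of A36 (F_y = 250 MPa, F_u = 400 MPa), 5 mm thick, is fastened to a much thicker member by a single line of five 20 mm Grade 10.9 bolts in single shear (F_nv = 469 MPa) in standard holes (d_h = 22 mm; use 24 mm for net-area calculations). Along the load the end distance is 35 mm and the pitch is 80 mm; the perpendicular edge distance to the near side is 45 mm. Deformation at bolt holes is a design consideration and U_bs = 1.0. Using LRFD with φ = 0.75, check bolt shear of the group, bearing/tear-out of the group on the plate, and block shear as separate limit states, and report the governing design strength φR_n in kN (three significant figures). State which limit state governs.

Bolt shear: A_b = π·20²/4 = 314.2 mm²; R_n = 469 × 314.2 × 5 × 1 / 1000 = 736.7 kN → 0.75 × 736.7 = 553 kN.
Bearing: edge l_c = 24, r_n = 57.6 kN; interior l_c = 58, r_n = 96 kN; R_n = 57.6 + 4·96 = 441.6 kN → 331 kN.
Block shear: A_gv = 1775, A_nv = 1235, A_nt = 165 mm²; R_n = min(0.6F_uA_nv, 0.6F_yA_gv) + U_bs·F_u·A_nt = 332.2 kN → 249 kN.
Block shear governs: 249 kN.

249 kN (block shear governs)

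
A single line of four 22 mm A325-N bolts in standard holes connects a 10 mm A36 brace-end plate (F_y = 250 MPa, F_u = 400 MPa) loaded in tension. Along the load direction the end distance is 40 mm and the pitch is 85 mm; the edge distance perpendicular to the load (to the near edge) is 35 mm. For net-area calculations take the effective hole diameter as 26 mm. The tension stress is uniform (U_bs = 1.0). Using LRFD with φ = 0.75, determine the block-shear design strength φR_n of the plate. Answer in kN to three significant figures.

398 kN

Shear plane L_v = 40 + 3·85 = 295 mm; A_gv = 295 × 10 = 2950 mm².
A_nv = (295 − 3.5·26) × 10 = 2040 mm².
A_nt = (35 − 0.5·26) × 10 = 220 mm².
0.6 F_u A_nv = 489.6 kN; 0.6 F_y A_gv = 442.5 kN → shear yielding governs the shear term.
R_n = 442.5 + 1.0 × 400 × 220 / 1000 = 530.5 kN.
Design strength φR_n = 0.75 × 530.5 = 398 kN.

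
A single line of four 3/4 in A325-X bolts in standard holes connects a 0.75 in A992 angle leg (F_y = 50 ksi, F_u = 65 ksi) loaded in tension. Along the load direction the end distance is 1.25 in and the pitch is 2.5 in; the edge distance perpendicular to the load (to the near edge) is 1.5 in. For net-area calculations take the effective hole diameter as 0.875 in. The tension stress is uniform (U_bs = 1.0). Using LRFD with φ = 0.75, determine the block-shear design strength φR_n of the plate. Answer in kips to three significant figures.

164 kips

Shear plane L_v = 1.25 + 3·2.5 = 8.75 in; A_gv = 8.75 × 0.75 = 6.562 in².
A_nv = (8.75 − 3.5·0.875) × 0.75 = 4.266 in².
A_nt = (1.5 − 0.5·0.875) × 0.75 = 0.7969 in².
0.6 F_u A_nv = 166.4 kips; 0.6 F_y A_gv = 196.9 kips → shear rupture governs the shear term.
R_n = 166.4 + 1.0 × 65 × 0.7969 = 218.2 kips.
Design strength φR_n = 0.75 × 218.2 = 164 kips.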